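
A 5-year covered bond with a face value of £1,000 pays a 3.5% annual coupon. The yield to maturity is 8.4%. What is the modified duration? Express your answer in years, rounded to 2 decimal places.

4.27 years

Periodic yield y = 0.084. First find Macaulay duration:
  t   CF        PV=CF/(1+0.084)^t    t·PV
  1        35.00        32.2878        32.2878
  2        35.00        29.7858        59.5716
  3        35.00        27.4777        82.4331
  4        35.00        25.3484       101.3937
  5     1,035.00       691.5028     3,457.5140
  Σ                    806.4025     3,733.2002
P = 806.4025; Macaulay duration = 3,733.2002 / 806.4025 = 4.62945 years.
Modified duration = D_Mac / (1 + y) = 4.62945 / 1.084 = 4.27071 years.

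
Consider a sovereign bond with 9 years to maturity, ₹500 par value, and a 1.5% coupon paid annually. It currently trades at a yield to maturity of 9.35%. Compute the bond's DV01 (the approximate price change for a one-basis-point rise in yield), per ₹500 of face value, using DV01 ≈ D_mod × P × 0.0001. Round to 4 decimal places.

₹0.2020

Periodic yield y = 0.0935.
  t   CF        PV=CF/(1+0.0935)^t    t·PV
  1         7.50         6.8587         6.8587
  2         7.50         6.2723        12.5445
  3         7.50         5.7359        17.2078
  4         7.50         5.2455        20.9820
  5         7.50         4.7970        23.9849
  6         7.50         4.3868        26.3208
  7         7.50         4.0117        28.0820
  8         7.50         3.6687        29.3495
  9       507.50       227.0215     2,043.1934
  Σ                    267.9981     2,208.5236
P = 267.9981; D_Mac = 8.24082 yrs; D_mod = 7.53619 yrs.
DV01 ≈ 7.53619 × 267.9981 × 0.0001 = 0.201968.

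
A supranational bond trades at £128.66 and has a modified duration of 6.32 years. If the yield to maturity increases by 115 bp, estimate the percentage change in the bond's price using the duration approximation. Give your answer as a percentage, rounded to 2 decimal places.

-7.27%

Duration approximation: ΔP/P ≈ -D_mod · Δy = -6.32 × (+0.0115) = -0.072680.
As a percentage: -7.2680%.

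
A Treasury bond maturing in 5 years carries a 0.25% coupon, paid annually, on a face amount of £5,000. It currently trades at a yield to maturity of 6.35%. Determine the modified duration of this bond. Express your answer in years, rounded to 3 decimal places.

4.674 years

Periodic yield y = 0.0635. First find Macaulay duration:
  t   CF        PV=CF/(1+0.0635)^t    t·PV
  1        12.50        11.7536        11.7536
  2        12.50        11.0519        22.1037
  3        12.50        10.3920        31.1759
  4        12.50         9.7715        39.0859
  5     5,012.50     3,684.4012    18,422.0060
  Σ                  3,727.3701    18,526.1251
P = 3,727.3701; Macaulay duration = 18,526.1251 / 3,727.3701 = 4.97029 years.
Modified duration = D_Mac / (1 + y) = 4.97029 / 1.0635 = 4.67353 years.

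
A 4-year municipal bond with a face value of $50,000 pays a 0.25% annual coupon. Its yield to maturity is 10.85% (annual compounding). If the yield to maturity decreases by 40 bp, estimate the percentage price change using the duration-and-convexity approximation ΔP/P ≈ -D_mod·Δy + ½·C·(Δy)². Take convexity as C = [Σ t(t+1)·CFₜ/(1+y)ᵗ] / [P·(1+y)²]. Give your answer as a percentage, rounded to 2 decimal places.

+1.45%

With y = 0.1085:
  t   CF        PV=CF/(1+0.1085)^t    t·PV        t(t+1)·PV
  1       125.00       112.7650       112.7650         225.5300
  2       125.00       101.7276       203.4551         610.3653
  3       125.00        91.7705       275.3114       1,101.2456
  4    50,125.00    33,197.9752   132,791.9007     663,959.5035
  Σ                 33,504.2382   133,383.4322     665,896.6444
P = 33,504.2382; D_Mac = 3.98109 yrs; D_mod = 3.59142 yrs; C = 16.17468.
Duration effect: -3.59142 × (-0.004) = +0.014366
Convexity effect: 0.5 × 16.17468 × (-0.004)² = +0.0001294
ΔP/P ≈ +0.014366 + 0.0001294 = +0.014495 = +1.4495%.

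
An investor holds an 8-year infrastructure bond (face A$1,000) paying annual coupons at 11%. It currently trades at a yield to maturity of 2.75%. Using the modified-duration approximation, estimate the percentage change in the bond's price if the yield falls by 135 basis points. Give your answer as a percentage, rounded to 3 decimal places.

+8.155%

Periodic yield y = 0.0275. Modified duration first:
  t   CF        PV=CF/(1+0.0275)^t    t·PV
  1       110.00       107.0560       107.0560
  2       110.00       104.1907       208.3814
  3       110.00       101.4022       304.2065
  4       110.00        98.6882       394.7529
  5       110.00        96.0469       480.2347
  6       110.00        93.4763       560.8580
  7       110.00        90.9745       636.8218
  8     1,110.00       893.4461     7,147.5684
  Σ                  1,585.2809     9,839.8797
P = 1,585.2809; D_Mac = 6.20703 yrs; D_mod = 6.20703/(1+0.0275) = 6.04090 yrs.
ΔP/P ≈ -D_mod · Δy = -6.04090 × (-0.0135) = +0.081552 = +8.1552%.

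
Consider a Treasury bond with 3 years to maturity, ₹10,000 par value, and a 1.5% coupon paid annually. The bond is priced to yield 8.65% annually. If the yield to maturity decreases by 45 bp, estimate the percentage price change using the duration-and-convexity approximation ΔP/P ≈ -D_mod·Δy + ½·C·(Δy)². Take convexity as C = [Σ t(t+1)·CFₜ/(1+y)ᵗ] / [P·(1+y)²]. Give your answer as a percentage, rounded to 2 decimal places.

+1.23%

With y = 0.0865:
  t   CF        PV=CF/(1+0.0865)^t    t·PV        t(t+1)·PV
  1       150.00       138.0580       138.0580         276.1160
  2       150.00       127.0667       254.1334         762.4003
  3    10,150.00     7,913.6502    23,740.9506      94,963.8025
  Σ                  8,178.7749    24,133.1420      96,002.3188
P = 8,178.7749; D_Mac = 2.95070 yrs; D_mod = 2.71579 yrs; C = 9.94338.
Duration effect: -2.71579 × (-0.0045) = +0.012221
Convexity effect: 0.5 × 9.94338 × (-0.0045)² = +0.0001007
ΔP/P ≈ +0.012221 + 0.0001007 = +0.012322 = +1.2322%.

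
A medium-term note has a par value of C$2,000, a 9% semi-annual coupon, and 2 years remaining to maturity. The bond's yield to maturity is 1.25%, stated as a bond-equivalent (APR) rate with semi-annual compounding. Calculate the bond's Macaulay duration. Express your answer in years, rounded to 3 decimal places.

Periodic yield y = 0.00625. Discount each cash flow and weight by its period:
  t   CF        PV=CF/(1+0.00625)^t    t·PV
  1        90.00        89.4410        89.4410
  2        90.00        88.8855       177.7709
  3        90.00        88.3334       265.0001
  4     2,090.00     2,038.5563     8,154.2252
  Σ                  2,305.2161     8,686.4373
Price P = Σ PV = 2,305.2161.
Macaulay duration = Σ(t·PV) / P = 8,686.4373 / 2,305.2161 = 3.76817 half-year periods.
In years: 3.76817 / 2 = 1.88408 years.

1.884 years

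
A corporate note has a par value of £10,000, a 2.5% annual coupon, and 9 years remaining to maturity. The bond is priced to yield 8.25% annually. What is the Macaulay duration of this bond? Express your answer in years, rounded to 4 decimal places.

7.9151 years

Periodic yield y = 0.0825. Discount each cash flow and weight by its year:
  t   CF        PV=CF/(1+0.0825)^t    t·PV
  1       250.00       230.9469       230.9469
  2       250.00       213.3458       426.6917
  3       250.00       197.0862       591.2587
  4       250.00       182.0658       728.2632
  5       250.00       168.1901       840.9506
  6       250.00       155.3719       932.2316
  7       250.00       143.5307     1,004.7146
  8       250.00       132.5918     1,060.7346
  9    10,250.00     5,021.9539    45,197.5849
  Σ                  6,445.0832    51,013.3769
Price P = Σ PV = 6,445.0832.
Macaulay duration = Σ(t·PV) / P = 51,013.3769 / 6,445.0832 = 7.91508 years.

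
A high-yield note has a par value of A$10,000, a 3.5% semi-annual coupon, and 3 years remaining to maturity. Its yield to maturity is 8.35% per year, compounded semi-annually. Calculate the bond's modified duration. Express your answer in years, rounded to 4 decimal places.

2.7485 years

Periodic yield y = 0.04175. First find Macaulay duration:
  t   CF        PV=CF/(1+0.04175)^t    t·PV
  1       175.00       167.9866       167.9866
  2       175.00       161.2542       322.5084
  3       175.00       154.7916       464.3749
  4       175.00       148.5881       594.3524
  5       175.00       142.6332       713.1658
  6    10,175.00     7,960.7386    47,764.4315
  Σ                  8,735.9923    50,026.8196
P = 8,735.9923; Macaulay duration = 50,026.8196 / 8,735.9923 = 5.72652 half-year periods = 2.86326 years.
Modified duration = D_Mac / (1 + y) = 2.86326 / 1.04175 = 2.74851 years.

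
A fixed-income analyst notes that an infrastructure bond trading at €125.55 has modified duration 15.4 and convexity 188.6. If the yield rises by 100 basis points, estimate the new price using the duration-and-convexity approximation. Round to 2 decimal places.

€107.40

Duration effect: -D_mod·Δy = -15.4 × (+0.01) = -0.154000
Convexity effect: ½·C·(Δy)² = 0.5 × 188.6 × (0.01)² = +0.0094300
ΔP/P ≈ -0.154000 + 0.0094300 = -0.144570
New price ≈ 125.55 × (1 - 0.144570) = 107.3992365.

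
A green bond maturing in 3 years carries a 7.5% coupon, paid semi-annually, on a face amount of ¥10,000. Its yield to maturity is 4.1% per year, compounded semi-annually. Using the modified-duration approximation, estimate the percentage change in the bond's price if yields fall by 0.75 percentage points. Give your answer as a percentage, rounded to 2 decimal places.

+2.02%

Periodic yield y = 0.0205. Modified duration first:
  t   CF        PV=CF/(1+0.0205)^t    t·PV
  1       375.00       367.4669       367.4669
  2       375.00       360.0852       720.1704
  3       375.00       352.8517     1,058.5552
  4       375.00       345.7636     1,383.0543
  5       375.00       338.8178     1,694.0890
  6    10,375.00     9,185.6533    55,113.9200
  Σ                 10,950.6385    60,337.2557
P = 10,950.6385; D_Mac = 5.50993 half-year periods = 2.75497 yrs; D_mod = 2.75497/(1+0.0205) = 2.69962 yrs.
ΔP/P ≈ -D_mod · Δy = -2.69962 × (-0.0075) = +0.020247 = +2.0247%.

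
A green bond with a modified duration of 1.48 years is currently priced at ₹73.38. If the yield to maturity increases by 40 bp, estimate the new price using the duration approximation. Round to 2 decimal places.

₹72.95

Duration approximation: ΔP/P ≈ -D_mod · Δy = -1.48 × (+0.004) = -0.005920.
New price ≈ 73.38 × (1 - 0.005920) = 72.9455904.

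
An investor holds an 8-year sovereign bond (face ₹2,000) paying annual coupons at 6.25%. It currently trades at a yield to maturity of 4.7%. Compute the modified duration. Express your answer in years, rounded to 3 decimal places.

Periodic yield y = 0.047. First find Macaulay duration:
  t   CF        PV=CF/(1+0.047)^t    t·PV
  1       125.00       119.3887       119.3887
  2       125.00       114.0294       228.0587
  3       125.00       108.9106       326.7317
  4       125.00       104.0215       416.0862
  5       125.00        99.3520       496.7600
  6       125.00        94.8921       569.3524
  7       125.00        90.6324       634.4265
  8     2,125.00     1,471.5854    11,772.6835
  Σ                  2,202.8120    14,563.4876
P = 2,202.8120; Macaulay duration = 14,563.4876 / 2,202.8120 = 6.61132 years.
Modified duration = D_Mac / (1 + y) = 6.61132 / 1.047 = 6.31453 years.

6.315 years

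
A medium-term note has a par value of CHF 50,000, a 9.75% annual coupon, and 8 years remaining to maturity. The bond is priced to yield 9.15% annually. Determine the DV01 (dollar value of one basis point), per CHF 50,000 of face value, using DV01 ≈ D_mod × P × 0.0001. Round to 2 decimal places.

Periodic yield y = 0.0915.
  t   CF        PV=CF/(1+0.0915)^t    t·PV
  1     4,875.00     4,466.3307     4,466.3307
  2     4,875.00     4,091.9201     8,183.8401
  3     4,875.00     3,748.8961    11,246.6882
  4     4,875.00     3,434.6276    13,738.5105
  5     4,875.00     3,146.7042    15,733.5210
  6     4,875.00     2,882.9173    17,297.5036
  7     4,875.00     2,641.2435    18,488.7044
  8    54,875.00    27,238.5894   217,908.7151
  Σ                 51,651.2288   307,063.8137
P = 51,651.2288; D_Mac = 5.94495 yrs; D_mod = 5.44658 yrs.
DV01 ≈ 5.44658 × 51,651.2288 × 0.0001 = 28.132278.

CHF 28.13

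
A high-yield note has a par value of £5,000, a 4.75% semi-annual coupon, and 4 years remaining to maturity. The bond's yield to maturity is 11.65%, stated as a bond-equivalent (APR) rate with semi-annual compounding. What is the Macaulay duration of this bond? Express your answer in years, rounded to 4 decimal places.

Periodic yield y = 0.05825. Discount each cash flow and weight by its period:
  t   CF        PV=CF/(1+0.05825)^t    t·PV
  1       118.75       112.2136       112.2136
  2       118.75       106.0369       212.0738
  3       118.75       100.2002       300.6007
  4       118.75        94.6849       378.7394
  5       118.75        89.4730       447.3652
  6       118.75        84.5481       507.2887
  7       118.75        79.8943       559.2599
  8     5,118.75     3,254.3009    26,034.4069
  Σ                  3,921.3519    28,551.9484
Price P = Σ PV = 3,921.3519.
Macaulay duration = Σ(t·PV) / P = 28,551.9484 / 3,921.3519 = 7.28115 half-year periods.
In years: 7.28115 / 2 = 3.64057 years.

3.6406 years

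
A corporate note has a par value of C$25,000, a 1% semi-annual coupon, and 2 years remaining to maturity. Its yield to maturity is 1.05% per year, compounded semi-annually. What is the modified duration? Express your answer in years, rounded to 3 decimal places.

Periodic yield y = 0.00525. First find Macaulay duration:
  t   CF        PV=CF/(1+0.00525)^t    t·PV
  1       125.00       124.3472       124.3472
  2       125.00       123.6978       247.3955
  3       125.00       123.0517       369.1552
  4    25,125.00    24,604.2280    98,416.9121
  Σ                 24,975.3247    99,157.8100
P = 24,975.3247; Macaulay duration = 99,157.8100 / 24,975.3247 = 3.97023 half-year periods = 1.98512 years.
Modified duration = D_Mac / (1 + y) = 1.98512 / 1.00525 = 1.97475 years.

1.975 years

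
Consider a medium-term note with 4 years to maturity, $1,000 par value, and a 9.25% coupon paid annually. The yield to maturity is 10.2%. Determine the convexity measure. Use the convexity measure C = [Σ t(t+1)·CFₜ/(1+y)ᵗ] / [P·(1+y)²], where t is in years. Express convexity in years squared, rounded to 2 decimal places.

With y = 0.102:
  t   CF        PV=CF/(1+0.102)^t    t·PV        t(t+1)·PV
  1        92.50        83.9383        83.9383         167.8766
  2        92.50        76.1691       152.3381         457.0143
  3        92.50        69.1189       207.3568         829.4271
  4     1,092.50       740.7899     2,963.1597      14,815.7985
  Σ                    970.0162     3,406.7929      16,270.1165
P = 970.0162.
Convexity = Σ t(t+1)·PV / [P·(1+y)²] = 16,270.1165 / (970.0162 × 1.214404) = 13.81174.

13.81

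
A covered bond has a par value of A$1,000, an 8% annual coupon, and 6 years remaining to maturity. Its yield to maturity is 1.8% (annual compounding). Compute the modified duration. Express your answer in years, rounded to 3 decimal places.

Periodic yield y = 0.018. First find Macaulay duration:
  t   CF        PV=CF/(1+0.018)^t    t·PV
  1        80.00        78.5855        78.5855
  2        80.00        77.1959       154.3919
  3        80.00        75.8310       227.4929
  4        80.00        74.4902       297.9606
  5        80.00        73.1730       365.8652
  6     1,080.00       970.3694     5,822.2163
  Σ                  1,349.6450     6,946.5124
P = 1,349.6450; Macaulay duration = 6,946.5124 / 1,349.6450 = 5.14692 years.
Modified duration = D_Mac / (1 + y) = 5.14692 / 1.018 = 5.05591 years.

5.056 years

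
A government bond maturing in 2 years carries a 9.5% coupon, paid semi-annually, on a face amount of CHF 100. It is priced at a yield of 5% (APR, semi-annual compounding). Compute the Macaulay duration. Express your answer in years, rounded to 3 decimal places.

Periodic yield y = 0.025. Discount each cash flow and weight by its period:
  t   CF        PV=CF/(1+0.025)^t    t·PV
  1         4.75         4.6341         4.6341
  2         4.75         4.5211         9.0422
  3         4.75         4.4108        13.2325
  4       104.75        94.8983       379.5933
  Σ                    108.4644       406.5022
Price P = Σ PV = 108.4644.
Macaulay duration = Σ(t·PV) / P = 406.5022 / 108.4644 = 3.74779 half-year periods.
In years: 3.74779 / 2 = 1.87390 years.

1.874 years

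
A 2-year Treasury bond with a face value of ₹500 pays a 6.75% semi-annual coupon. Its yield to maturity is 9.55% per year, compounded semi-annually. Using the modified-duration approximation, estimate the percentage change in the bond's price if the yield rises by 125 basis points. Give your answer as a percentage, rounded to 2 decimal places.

-2.27%

Periodic yield y = 0.04775. Modified duration first:
  t   CF        PV=CF/(1+0.04775)^t    t·PV
  1       16.875        16.1059        16.1059
  2       16.875        15.3719        30.7439
  3       16.875        14.6714        44.0141
  4      516.875       428.8988     1,715.5953
  Σ                    475.0481     1,806.4592
P = 475.0481; D_Mac = 3.80269 half-year periods = 1.90134 yrs; D_mod = 1.90134/(1+0.04775) = 1.81469 yrs.
ΔP/P ≈ -D_mod · Δy = -1.81469 × (+0.0125) = -0.022684 = -2.2684%.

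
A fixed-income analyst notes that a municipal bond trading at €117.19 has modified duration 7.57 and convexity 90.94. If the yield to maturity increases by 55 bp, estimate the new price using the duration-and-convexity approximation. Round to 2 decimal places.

Duration effect: -D_mod·Δy = -7.57 × (+0.0055) = -0.041635
Convexity effect: ½·C·(Δy)² = 0.5 × 90.94 × (0.0055)² = +0.0013754675
ΔP/P ≈ -0.041635 + 0.0013754675 = -0.0402595325
New price ≈ 117.19 × (1 - 0.0402595325) = 112.471985386325.

€112.47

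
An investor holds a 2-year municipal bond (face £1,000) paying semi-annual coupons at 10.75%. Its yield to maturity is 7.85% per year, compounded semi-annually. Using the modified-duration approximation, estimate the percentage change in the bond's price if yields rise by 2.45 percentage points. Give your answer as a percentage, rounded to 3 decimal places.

-4.376%

Periodic yield y = 0.03925. Modified duration first:
  t   CF        PV=CF/(1+0.03925)^t    t·PV
  1        53.75        51.7200        51.7200
  2        53.75        49.7666        99.5333
  3        53.75        47.8871       143.6612
  4     1,053.75       903.3529     3,613.4117
  Σ                  1,052.7266     3,908.3262
P = 1,052.7266; D_Mac = 3.71257 half-year periods = 1.85629 yrs; D_mod = 1.85629/(1+0.03925) = 1.78618 yrs.
ΔP/P ≈ -D_mod · Δy = -1.78618 × (+0.0245) = -0.043761 = -4.3761%.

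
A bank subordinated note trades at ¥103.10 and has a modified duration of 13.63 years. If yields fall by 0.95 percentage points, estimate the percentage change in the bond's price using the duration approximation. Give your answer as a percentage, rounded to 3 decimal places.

+12.949%

Duration approximation: ΔP/P ≈ -D_mod · Δy = -13.63 × (-0.0095) = +0.129485.
As a percentage: +12.9485%.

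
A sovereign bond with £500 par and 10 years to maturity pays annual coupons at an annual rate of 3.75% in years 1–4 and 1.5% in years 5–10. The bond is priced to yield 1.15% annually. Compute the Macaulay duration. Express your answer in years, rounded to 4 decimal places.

Periodic yield y = 0.0115. Discount each cash flow and weight by its year:
  t   CF        PV=CF/(1+0.0115)^t    t·PV
  1        18.75        18.5368        18.5368
  2        18.75        18.3261        36.6522
  3        18.75        18.1177        54.3532
  4        18.75        17.9117        71.6470
  5         7.50         7.0832        35.4162
  6         7.50         7.0027        42.0162
  7         7.50         6.9231        48.4616
  8         7.50         6.8444        54.7550
  9         7.50         6.7666        60.8991
  10      507.50       452.6653     4,526.6527
  Σ                    560.1776     4,949.3900
Price P = Σ PV = 560.1776.
Macaulay duration = Σ(t·PV) / P = 4,949.3900 / 560.1776 = 8.83539 years.

8.8354 years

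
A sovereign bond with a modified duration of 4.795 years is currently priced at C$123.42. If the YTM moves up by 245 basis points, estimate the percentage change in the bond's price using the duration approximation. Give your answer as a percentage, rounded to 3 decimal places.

Duration approximation: ΔP/P ≈ -D_mod · Δy = -4.795 × (+0.0245) = -0.1174775.
As a percentage: -11.74775%.

-11.748%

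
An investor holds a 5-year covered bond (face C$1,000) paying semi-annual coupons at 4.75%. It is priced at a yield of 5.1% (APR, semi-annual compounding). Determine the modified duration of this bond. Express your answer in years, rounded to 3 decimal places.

4.392 years

Periodic yield y = 0.0255. First find Macaulay duration:
  t   CF        PV=CF/(1+0.0255)^t    t·PV
  1        23.75        23.1594        23.1594
  2        23.75        22.5836        45.1671
  3        23.75        22.0220        66.0660
  4        23.75        21.4744        85.8976
  5        23.75        20.9404       104.7021
  6        23.75        20.4197       122.5183
  7        23.75        19.9120       139.3837
  8        23.75        19.4168       155.3346
  9        23.75        18.9340       170.4061
  10    1,023.75       795.8611     7,958.6108
  Σ                    984.7234     8,871.2457
P = 984.7234; Macaulay duration = 8,871.2457 / 984.7234 = 9.00887 half-year periods = 4.50444 years.
Modified duration = D_Mac / (1 + y) = 4.50444 / 1.0255 = 4.39243 years.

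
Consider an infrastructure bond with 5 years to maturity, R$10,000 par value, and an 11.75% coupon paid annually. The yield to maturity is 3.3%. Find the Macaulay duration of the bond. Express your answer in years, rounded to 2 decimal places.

Periodic yield y = 0.033. Discount each cash flow and weight by its year:
  t   CF        PV=CF/(1+0.033)^t    t·PV
  1     1,175.00     1,137.4637     1,137.4637
  2     1,175.00     1,101.1265     2,202.2530
  3     1,175.00     1,065.9502     3,197.8505
  4     1,175.00     1,031.8975     4,127.5902
  5    11,175.00     9,500.4882    47,502.4411
  Σ                 13,836.9262    58,167.5986
Price P = Σ PV = 13,836.9262.
Macaulay duration = Σ(t·PV) / P = 58,167.5986 / 13,836.9262 = 4.20379 years.

4.20 years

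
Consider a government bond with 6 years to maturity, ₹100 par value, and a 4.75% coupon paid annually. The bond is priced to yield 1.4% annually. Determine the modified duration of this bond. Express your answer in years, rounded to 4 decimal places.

Periodic yield y = 0.014. First find Macaulay duration:
  t   CF        PV=CF/(1+0.014)^t    t·PV
  1         4.75         4.6844         4.6844
  2         4.75         4.6197         9.2395
  3         4.75         4.5560        13.6679
  4         4.75         4.4931        17.9722
  5         4.75         4.4310        22.1551
  6       104.75        96.3665       578.1993
  Σ                    119.1507       645.9184
P = 119.1507; Macaulay duration = 645.9184 / 119.1507 = 5.42102 years.
Modified duration = D_Mac / (1 + y) = 5.42102 / 1.014 = 5.34617 years.

5.3462 years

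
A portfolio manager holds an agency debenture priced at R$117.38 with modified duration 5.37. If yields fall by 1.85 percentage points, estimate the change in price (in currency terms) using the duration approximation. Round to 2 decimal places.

Duration approximation: ΔP/P ≈ -D_mod · Δy = -5.37 × (-0.0185) = +0.099345.
ΔP ≈ 117.38 × (+0.099345) = +11.6611161.

+R$11.66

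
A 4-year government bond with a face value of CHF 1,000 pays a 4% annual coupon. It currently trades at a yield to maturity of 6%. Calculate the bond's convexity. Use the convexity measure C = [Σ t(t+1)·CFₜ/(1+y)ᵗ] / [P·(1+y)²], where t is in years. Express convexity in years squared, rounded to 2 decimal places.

With y = 0.06:
  t   CF        PV=CF/(1+0.06)^t    t·PV        t(t+1)·PV
  1        40.00        37.7358        37.7358          75.4717
  2        40.00        35.5999        71.1997         213.5991
  3        40.00        33.5848       100.7543         403.0173
  4     1,040.00       823.7774     3,295.1096      16,475.5482
  Σ                    930.6979     3,504.7995      17,167.6363
P = 930.6979.
Convexity = Σ t(t+1)·PV / [P·(1+y)²] = 17,167.6363 / (930.6979 × 1.123600) = 16.41686.

16.42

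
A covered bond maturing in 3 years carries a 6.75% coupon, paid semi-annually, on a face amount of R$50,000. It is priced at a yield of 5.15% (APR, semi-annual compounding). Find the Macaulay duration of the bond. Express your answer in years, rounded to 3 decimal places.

2.771 years

Periodic yield y = 0.02575. Discount each cash flow and weight by its period:
  t   CF        PV=CF/(1+0.02575)^t    t·PV
  1     1,687.50     1,645.1377     1,645.1377
  2     1,687.50     1,603.8389     3,207.6777
  3     1,687.50     1,563.5768     4,690.7303
  4     1,687.50     1,524.3254     6,097.3015
  5     1,687.50     1,486.0593     7,430.2967
  6    51,687.50    44,374.7964   266,248.7782
  Σ                 52,197.7344   289,319.9221
Price P = Σ PV = 52,197.7344.
Macaulay duration = Σ(t·PV) / P = 289,319.9221 / 52,197.7344 = 5.54277 half-year periods.
In years: 5.54277 / 2 = 2.77138 years.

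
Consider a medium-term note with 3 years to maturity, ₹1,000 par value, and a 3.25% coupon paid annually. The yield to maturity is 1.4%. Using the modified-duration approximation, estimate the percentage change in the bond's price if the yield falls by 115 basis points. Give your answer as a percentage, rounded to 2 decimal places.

Periodic yield y = 0.014. Modified duration first:
  t   CF        PV=CF/(1+0.014)^t    t·PV
  1        32.50        32.0513        32.0513
  2        32.50        31.6088        63.2175
  3     1,032.50       990.3215     2,970.9644
  Σ                  1,053.9815     3,066.2332
P = 1,053.9815; D_Mac = 2.90919 yrs; D_mod = 2.90919/(1+0.014) = 2.86902 yrs.
ΔP/P ≈ -D_mod · Δy = -2.86902 × (-0.0115) = +0.032994 = +3.2994%.

+3.30%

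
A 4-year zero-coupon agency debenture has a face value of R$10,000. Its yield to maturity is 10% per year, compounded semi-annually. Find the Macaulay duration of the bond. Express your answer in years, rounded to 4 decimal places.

A zero-coupon bond has a single cash flow at maturity, so its Macaulay duration equals its maturity: 4 years.
(Equivalently: 8 semi-annual periods ÷ 2 = 4 years.)

4.0000 years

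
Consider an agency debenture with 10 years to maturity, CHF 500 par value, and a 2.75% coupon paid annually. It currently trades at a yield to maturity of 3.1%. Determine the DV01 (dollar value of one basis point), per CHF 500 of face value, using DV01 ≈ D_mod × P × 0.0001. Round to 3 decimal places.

CHF 0.417

Periodic yield y = 0.031.
  t   CF        PV=CF/(1+0.031)^t    t·PV
  1        13.75        13.3366        13.3366
  2        13.75        12.9356        25.8711
  3        13.75        12.5466        37.6399
  4        13.75        12.1694        48.6775
  5        13.75        11.8035        59.0173
  6        13.75        11.4486        68.6913
  7        13.75        11.1043        77.7303
  8        13.75        10.7704        86.1635
  9        13.75        10.4466        94.0193
  10      513.75       378.5866     3,785.8655
  Σ                    485.1480     4,297.0123
P = 485.1480; D_Mac = 8.85712 yrs; D_mod = 8.59080 yrs.
DV01 ≈ 8.59080 × 485.1480 × 0.0001 = 0.416781.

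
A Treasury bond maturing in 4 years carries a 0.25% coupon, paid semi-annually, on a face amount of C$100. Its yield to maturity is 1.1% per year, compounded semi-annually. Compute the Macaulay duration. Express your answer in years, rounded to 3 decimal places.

Periodic yield y = 0.0055. Discount each cash flow and weight by its period:
  t   CF        PV=CF/(1+0.0055)^t    t·PV
  1        0.125         0.1243         0.1243
  2        0.125         0.1236         0.2473
  3        0.125         0.1230         0.3689
  4        0.125         0.1223         0.4891
  5        0.125         0.1216         0.6081
  6        0.125         0.1210         0.7257
  7        0.125         0.1203         0.8420
  8      100.125        95.8266       766.6125
  Σ                     96.6826       770.0180
Price P = Σ PV = 96.6826.
Macaulay duration = Σ(t·PV) / P = 770.0180 / 96.6826 = 7.96439 half-year periods.
In years: 7.96439 / 2 = 3.98219 years.

3.982 years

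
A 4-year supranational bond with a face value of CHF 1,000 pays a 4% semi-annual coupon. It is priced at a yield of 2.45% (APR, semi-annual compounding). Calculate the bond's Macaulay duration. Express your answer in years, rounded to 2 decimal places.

Periodic yield y = 0.01225. Discount each cash flow and weight by its period:
  t   CF        PV=CF/(1+0.01225)^t    t·PV
  1        20.00        19.7580        19.7580
  2        20.00        19.5189        39.0377
  3        20.00        19.2826        57.8479
  4        20.00        19.0493        76.1972
  5        20.00        18.8188        94.0938
  6        20.00        18.5910       111.5461
  7        20.00        18.3660       128.5623
  8     1,020.00       925.3327     7,402.6612
  Σ                  1,058.7172     7,929.7042
Price P = Σ PV = 1,058.7172.
Macaulay duration = Σ(t·PV) / P = 7,929.7042 / 1,058.7172 = 7.48992 half-year periods.
In years: 7.48992 / 2 = 3.74496 years.

3.74 years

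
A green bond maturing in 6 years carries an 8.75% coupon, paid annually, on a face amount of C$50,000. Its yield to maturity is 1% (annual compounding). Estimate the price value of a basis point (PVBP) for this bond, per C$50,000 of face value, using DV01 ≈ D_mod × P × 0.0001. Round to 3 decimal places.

C$36.695

Periodic yield y = 0.01.
  t   CF        PV=CF/(1+0.01)^t    t·PV
  1     4,375.00     4,331.6832     4,331.6832
  2     4,375.00     4,288.7952     8,577.5904
  3     4,375.00     4,246.3319    12,738.9957
  4     4,375.00     4,204.2890    16,817.1560
  5     4,375.00     4,162.6624    20,813.3119
  6    54,375.00    51,223.7097   307,342.2580
  Σ                 72,457.4713   370,620.9952
P = 72,457.4713; D_Mac = 5.11501 yrs; D_mod = 5.06437 yrs.
DV01 ≈ 5.06437 × 72,457.4713 × 0.0001 = 36.695148.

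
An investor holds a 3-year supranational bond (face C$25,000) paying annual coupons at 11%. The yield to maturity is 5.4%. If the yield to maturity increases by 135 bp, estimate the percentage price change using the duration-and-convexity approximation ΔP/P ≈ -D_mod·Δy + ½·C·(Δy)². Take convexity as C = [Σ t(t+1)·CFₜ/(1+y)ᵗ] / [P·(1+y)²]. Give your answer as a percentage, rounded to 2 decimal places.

With y = 0.054:
  t   CF        PV=CF/(1+0.054)^t    t·PV        t(t+1)·PV
  1     2,750.00     2,609.1082     2,609.1082       5,218.2163
  2     2,750.00     2,475.4347     4,950.8694      14,852.6081
  3    27,750.00    23,699.6076    71,098.8227     284,395.2909
  Σ                 28,784.1504    78,658.8002     304,466.1153
P = 28,784.1504; D_Mac = 2.73271 yrs; D_mod = 2.59271 yrs; C = 9.52148.
Duration effect: -2.59271 × (+0.0135) = -0.035002
Convexity effect: 0.5 × 9.52148 × (0.0135)² = +0.0008676
ΔP/P ≈ -0.035002 + 0.0008676 = -0.034134 = -3.4134%.

-3.41%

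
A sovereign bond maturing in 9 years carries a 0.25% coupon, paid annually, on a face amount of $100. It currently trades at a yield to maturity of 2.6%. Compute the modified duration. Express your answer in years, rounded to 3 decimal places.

8.673 years

Periodic yield y = 0.026. First find Macaulay duration:
  t   CF        PV=CF/(1+0.026)^t    t·PV
  1         0.25         0.2437         0.2437
  2         0.25         0.2375         0.4750
  3         0.25         0.2315         0.6944
  4         0.25         0.2256         0.9024
  5         0.25         0.2199         1.0994
  6         0.25         0.2143         1.2859
  7         0.25         0.2089         1.4622
  8         0.25         0.2036         1.6287
  9       100.25        79.5716       716.1445
  Σ                     81.3565       723.9362
P = 81.3565; Macaulay duration = 723.9362 / 81.3565 = 8.89832 years.
Modified duration = D_Mac / (1 + y) = 8.89832 / 1.026 = 8.67282 years.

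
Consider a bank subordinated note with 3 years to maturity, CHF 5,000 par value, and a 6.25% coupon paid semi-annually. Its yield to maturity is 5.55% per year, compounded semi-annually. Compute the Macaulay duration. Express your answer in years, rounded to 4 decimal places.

2.7841 years

Periodic yield y = 0.02775. Discount each cash flow and weight by its period:
  t   CF        PV=CF/(1+0.02775)^t    t·PV
  1       156.25       152.0311       152.0311
  2       156.25       147.9262       295.8524
  3       156.25       143.9321       431.7962
  4       156.25       140.0458       560.1832
  5       156.25       136.2645       681.3223
  6     5,156.25     4,375.3123    26,251.8735
  Σ                  5,095.5119    28,373.0587
Price P = Σ PV = 5,095.5119.
Macaulay duration = Σ(t·PV) / P = 28,373.0587 / 5,095.5119 = 5.56825 half-year periods.
In years: 5.56825 / 2 = 2.78412 years.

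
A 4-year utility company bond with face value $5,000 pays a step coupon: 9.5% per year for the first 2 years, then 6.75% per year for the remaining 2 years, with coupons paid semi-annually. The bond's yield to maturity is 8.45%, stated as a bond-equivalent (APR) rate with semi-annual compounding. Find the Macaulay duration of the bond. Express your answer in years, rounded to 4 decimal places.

3.4398 years

Periodic yield y = 0.04225. Discount each cash flow and weight by its period:
  t   CF        PV=CF/(1+0.04225)^t    t·PV
  1       237.50       227.8724       227.8724
  2       237.50       218.6351       437.2701
  3       237.50       209.7722       629.3166
  4       237.50       201.2686       805.0744
  5       168.75       137.2095       686.0476
  6       168.75       131.6474       789.8845
  7       168.75       126.3108       884.1755
  8     5,168.75     3,712.0199    29,696.1592
  Σ                  4,964.7359    34,155.8004
Price P = Σ PV = 4,964.7359.
Macaulay duration = Σ(t·PV) / P = 34,155.8004 / 4,964.7359 = 6.87968 half-year periods.
In years: 6.87968 / 2 = 3.43984 years.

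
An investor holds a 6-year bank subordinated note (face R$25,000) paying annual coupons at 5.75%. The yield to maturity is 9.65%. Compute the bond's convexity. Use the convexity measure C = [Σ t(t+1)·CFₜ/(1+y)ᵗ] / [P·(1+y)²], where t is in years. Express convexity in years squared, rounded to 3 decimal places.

28.469

With y = 0.0965:
  t   CF        PV=CF/(1+0.0965)^t    t·PV        t(t+1)·PV
  1     1,437.50     1,310.9895     1,310.9895       2,621.9790
  2     1,437.50     1,195.6129     2,391.2257       7,173.6772
  3     1,437.50     1,090.3902     3,271.1706      13,084.6826
  4     1,437.50       994.4279     3,977.7117      19,888.5584
  5     1,437.50       906.9110     4,534.5550      27,207.3302
  6    26,437.50    15,211.3784    91,268.2701     638,877.8908
  Σ                 20,709.7099   106,753.9227     708,854.1182
P = 20,709.7099.
Convexity = Σ t(t+1)·PV / [P·(1+y)²] = 708,854.1182 / (20,709.7099 × 1.202312) = 28.46857.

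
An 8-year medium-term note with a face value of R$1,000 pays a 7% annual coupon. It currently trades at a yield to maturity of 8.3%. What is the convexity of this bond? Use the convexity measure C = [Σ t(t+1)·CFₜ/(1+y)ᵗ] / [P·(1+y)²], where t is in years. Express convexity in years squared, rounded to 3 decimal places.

With y = 0.083:
  t   CF        PV=CF/(1+0.083)^t    t·PV        t(t+1)·PV
  1        70.00        64.6353        64.6353         129.2705
  2        70.00        59.6817       119.3634         358.0902
  3        70.00        55.1077       165.3232         661.2930
  4        70.00        50.8843       203.5374       1,017.6870
  5        70.00        46.9846       234.9231       1,409.5387
  6        70.00        43.3838       260.3026       1,822.1184
  7        70.00        40.0589       280.4122       2,243.2975
  8     1,070.00       565.4004     4,523.2033      40,708.8300
  Σ                    926.1368     5,851.7006      48,350.1253
P = 926.1368.
Convexity = Σ t(t+1)·PV / [P·(1+y)²] = 48,350.1253 / (926.1368 × 1.172889) = 44.51082.

44.511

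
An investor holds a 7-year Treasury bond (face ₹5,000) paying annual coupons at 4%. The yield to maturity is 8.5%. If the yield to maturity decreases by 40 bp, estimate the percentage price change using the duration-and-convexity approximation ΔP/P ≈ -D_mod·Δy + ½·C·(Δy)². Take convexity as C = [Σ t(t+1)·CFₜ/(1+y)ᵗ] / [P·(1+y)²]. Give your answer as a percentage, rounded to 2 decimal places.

With y = 0.085:
  t   CF        PV=CF/(1+0.085)^t    t·PV        t(t+1)·PV
  1       200.00       184.3318       184.3318         368.6636
  2       200.00       169.8911       339.7821       1,019.3463
  3       200.00       156.5816       469.7449       1,878.9794
  4       200.00       144.3149       577.2594       2,886.2971
  5       200.00       133.0091       665.0454       3,990.2725
  6       200.00       122.5890       735.5341       5,148.7388
  7     5,200.00     2,937.6170    20,563.3192     164,506.5533
  Σ                  3,848.3345    23,535.0169     179,798.8512
P = 3,848.3345; D_Mac = 6.11564 yrs; D_mod = 5.63653 yrs; C = 39.68758.
Duration effect: -5.63653 × (-0.004) = +0.022546
Convexity effect: 0.5 × 39.68758 × (-0.004)² = +0.0003175
ΔP/P ≈ +0.022546 + 0.0003175 = +0.022864 = +2.2864%.

+2.29%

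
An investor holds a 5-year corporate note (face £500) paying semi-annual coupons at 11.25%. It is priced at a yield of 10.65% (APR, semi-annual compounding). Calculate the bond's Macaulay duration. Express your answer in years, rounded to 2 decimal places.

3.97 years

Periodic yield y = 0.05325. Discount each cash flow and weight by its period:
  t   CF        PV=CF/(1+0.05325)^t    t·PV
  1       28.125        26.7031        26.7031
  2       28.125        25.3530        50.7060
  3       28.125        24.0712        72.2137
  4       28.125        22.8542        91.4169
  5       28.125        21.6988       108.4939
  6       28.125        20.6017       123.6104
  7       28.125        19.5602       136.9211
  8       28.125        18.5712       148.5699
  9       28.125        17.6323       158.6908
  10     528.125       314.3562     3,143.5621
  Σ                    511.4020     4,060.8879
Price P = Σ PV = 511.4020.
Macaulay duration = Σ(t·PV) / P = 4,060.8879 / 511.4020 = 7.94070 half-year periods.
In years: 7.94070 / 2 = 3.97035 years.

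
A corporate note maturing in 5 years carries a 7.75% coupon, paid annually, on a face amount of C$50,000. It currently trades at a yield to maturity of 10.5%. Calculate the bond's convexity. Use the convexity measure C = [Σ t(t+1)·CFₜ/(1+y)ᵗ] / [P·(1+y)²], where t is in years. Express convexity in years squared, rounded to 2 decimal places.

With y = 0.105:
  t   CF        PV=CF/(1+0.105)^t    t·PV        t(t+1)·PV
  1     3,875.00     3,506.7873     3,506.7873       7,013.5747
  2     3,875.00     3,173.5632     6,347.1264      19,041.3792
  3     3,875.00     2,872.0029     8,616.0087      34,464.0347
  4     3,875.00     2,599.0976    10,396.3906      51,981.9528
  5    53,875.00    32,702.1189   163,510.5944     981,063.5666
  Σ                 44,853.5699   192,376.9074   1,093,564.5079
P = 44,853.5699.
Convexity = Σ t(t+1)·PV / [P·(1+y)²] = 1,093,564.5079 / (44,853.5699 × 1.221025) = 19.96746.

19.97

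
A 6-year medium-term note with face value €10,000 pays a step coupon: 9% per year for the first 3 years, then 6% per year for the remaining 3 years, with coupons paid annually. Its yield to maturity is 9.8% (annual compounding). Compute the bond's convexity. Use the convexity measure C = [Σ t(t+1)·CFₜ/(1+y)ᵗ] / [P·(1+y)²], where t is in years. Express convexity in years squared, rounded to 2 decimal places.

With y = 0.098:
  t   CF        PV=CF/(1+0.098)^t    t·PV        t(t+1)·PV
  1       900.00       819.6721       819.6721       1,639.3443
  2       900.00       746.5138     1,493.0276       4,479.0827
  3       900.00       679.8850     2,039.6551       8,158.6206
  4       600.00       412.8021     1,651.2084       8,256.0418
  5       600.00       375.9582     1,879.7909      11,278.7457
  6    10,600.00     6,049.1148    36,294.6886     254,062.8204
  Σ                  9,083.9460    44,178.0428     287,874.6554
P = 9,083.9460.
Convexity = Σ t(t+1)·PV / [P·(1+y)²] = 287,874.6554 / (9,083.9460 × 1.205604) = 26.28598.

26.29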